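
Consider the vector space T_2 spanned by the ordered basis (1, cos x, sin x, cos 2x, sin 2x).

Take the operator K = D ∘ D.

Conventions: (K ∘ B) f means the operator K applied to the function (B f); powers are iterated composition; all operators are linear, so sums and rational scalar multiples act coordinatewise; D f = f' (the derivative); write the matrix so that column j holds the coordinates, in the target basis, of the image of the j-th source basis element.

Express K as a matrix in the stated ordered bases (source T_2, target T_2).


the matrix is [[0, 0, 0, 0, 0]; [0, -1, 0, 0, 0]; [0, 0, -1, 0, 0]; [0, 0, 0, -4, 0]; [0, 0, 0, 0, -4]] (rows listed top to bottom)

image of 1: 0
image of cos x: -cos x
image of sin x: -sin x
image of cos 2x: -4cos 2x
image of sin 2x: -4sin 2x
each image's coordinates form column j of the matrix


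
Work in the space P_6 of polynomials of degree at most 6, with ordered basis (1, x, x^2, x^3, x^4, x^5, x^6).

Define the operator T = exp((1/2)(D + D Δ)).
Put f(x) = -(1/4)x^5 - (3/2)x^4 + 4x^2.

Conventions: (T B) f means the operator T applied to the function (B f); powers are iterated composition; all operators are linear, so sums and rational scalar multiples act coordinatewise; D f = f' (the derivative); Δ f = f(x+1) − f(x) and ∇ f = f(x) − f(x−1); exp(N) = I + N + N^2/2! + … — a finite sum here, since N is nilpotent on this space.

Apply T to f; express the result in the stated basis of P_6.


the image equals g(x) = -(1/4)x^5 - (17/8)x^4 - (49/8)x^3 - (241/16)x^2 - (1709/64)x - 2317/128

order-1 term: -(5/8)x^4 - (11/2)x^3 - (51/4)x^2 - (15/2)x + 3/8
order-2 term: -(5/8)x^3 - 6x^2 - (33/2)x - 13
order-3 term: -(5/16)x^2 - (21/8)x - 81/16
order-4 term: -(5/64)x - 13/32
order-5 term: -1/128
the series for exp((1/2)(D + D Δ)) f terminates at order 5
exp((1/2)(D + D Δ)) f = -(1/4)x^5 - (17/8)x^4 - (49/8)x^3 - (241/16)x^2 - (1709/64)x - 2317/128


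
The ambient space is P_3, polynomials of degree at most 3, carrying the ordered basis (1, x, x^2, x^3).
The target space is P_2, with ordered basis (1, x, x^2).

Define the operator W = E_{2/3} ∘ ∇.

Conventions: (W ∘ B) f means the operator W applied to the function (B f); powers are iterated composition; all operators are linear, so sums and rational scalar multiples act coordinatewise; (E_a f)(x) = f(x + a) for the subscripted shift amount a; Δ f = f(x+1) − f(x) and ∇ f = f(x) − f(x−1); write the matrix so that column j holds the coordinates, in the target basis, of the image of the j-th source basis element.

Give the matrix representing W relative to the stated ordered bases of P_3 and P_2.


image of 1: 0
image of x: 1
image of x^2: 2x + 1/3
image of x^3: 3x^2 + x + 1/3
each image's coordinates form column j of the matrix

the matrix is [[0, 1, 1/3, 1/3]; [0, 0, 2, 1]; [0, 0, 0, 3]] (rows listed top to bottom)


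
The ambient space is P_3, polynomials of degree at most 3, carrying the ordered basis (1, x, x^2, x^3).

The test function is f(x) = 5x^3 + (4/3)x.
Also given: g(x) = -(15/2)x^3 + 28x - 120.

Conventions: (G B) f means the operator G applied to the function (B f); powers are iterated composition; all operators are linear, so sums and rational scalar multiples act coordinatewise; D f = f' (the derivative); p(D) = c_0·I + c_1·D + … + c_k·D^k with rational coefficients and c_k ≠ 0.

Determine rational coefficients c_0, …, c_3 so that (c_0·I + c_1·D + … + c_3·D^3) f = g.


c_0 = -3/2, c_1 = 0, c_2 = 1, c_3 = -4

D^0 f = 5x^3 + (4/3)x
D^1 f = 15x^2 + 4/3
D^2 f = 30x
D^3 f = 30
matching coefficients of g against c_0 f + c_1 Df + … from the top degree down determines the c_i
solution: c_0 = -3/2, c_1 = 0, c_2 = 1, c_3 = -4


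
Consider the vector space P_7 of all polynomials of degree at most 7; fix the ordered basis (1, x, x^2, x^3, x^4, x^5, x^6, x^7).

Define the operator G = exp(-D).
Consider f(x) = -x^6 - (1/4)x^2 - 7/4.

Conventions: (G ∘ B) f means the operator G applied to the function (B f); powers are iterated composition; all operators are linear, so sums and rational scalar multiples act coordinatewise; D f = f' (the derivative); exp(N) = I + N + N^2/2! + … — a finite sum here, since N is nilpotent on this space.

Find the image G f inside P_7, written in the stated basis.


the result is g(x) = -x^6 + 6x^5 - 15x^4 + 20x^3 - (61/4)x^2 + (13/2)x - 3

order-1 term: 6x^5 + (1/2)x
order-2 term: -15x^4 - 1/4
order-3 term: 20x^3
order-4 term: -15x^2
order-5 term: 6x
order-6 term: -1
the series for exp(-D) f terminates at order 6
exp(-D) f = -x^6 + 6x^5 - 15x^4 + 20x^3 - (61/4)x^2 + (13/2)x - 3


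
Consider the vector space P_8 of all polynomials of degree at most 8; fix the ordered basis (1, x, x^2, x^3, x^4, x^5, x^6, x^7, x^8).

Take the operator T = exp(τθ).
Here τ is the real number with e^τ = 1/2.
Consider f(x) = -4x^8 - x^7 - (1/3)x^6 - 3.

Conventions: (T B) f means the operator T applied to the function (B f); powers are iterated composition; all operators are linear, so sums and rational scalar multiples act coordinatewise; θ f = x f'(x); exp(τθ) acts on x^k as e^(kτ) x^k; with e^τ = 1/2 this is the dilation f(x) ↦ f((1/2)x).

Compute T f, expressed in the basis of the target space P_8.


exp(τθ) x^k = e^(kτ) x^k; with e^τ = 1/2 this sends x^k to (1/2)^k x^k
x^6 ↦ 1/64 x^6
x^7 ↦ 1/128 x^7
x^8 ↦ 1/256 x^8
applying this coordinatewise to f: exp(τθ) f = -(1/64)x^8 - (1/128)x^7 - (1/192)x^6 - 3

g(x) = -(1/64)x^8 - (1/128)x^7 - (1/192)x^6 - 3


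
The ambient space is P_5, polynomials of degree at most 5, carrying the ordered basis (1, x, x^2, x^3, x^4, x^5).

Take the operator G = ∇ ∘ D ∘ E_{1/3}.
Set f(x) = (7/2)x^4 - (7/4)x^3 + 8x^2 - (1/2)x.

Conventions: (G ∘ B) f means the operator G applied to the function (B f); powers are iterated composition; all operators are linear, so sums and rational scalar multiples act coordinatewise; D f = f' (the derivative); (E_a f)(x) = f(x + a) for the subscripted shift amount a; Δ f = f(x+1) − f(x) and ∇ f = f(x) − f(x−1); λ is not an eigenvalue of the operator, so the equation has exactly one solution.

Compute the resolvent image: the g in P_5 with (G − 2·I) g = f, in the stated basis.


g(x) = -(7/4)x^4 + (7/8)x^3 - (29/2)x^2 + (51/8)x - 773/48

write g with unknown coordinates in the stated basis and equate coefficients in (G − 2·I) g = f
solving from the highest basis element down gives g = -(7/4)x^4 + (7/8)x^3 - (29/2)x^2 + (51/8)x - 773/48
check: G g = -21x^2 + (49/4)x - 773/24
so G g − 2·g = (7/2)x^4 - (7/4)x^3 + 8x^2 - (1/2)x = f ✓


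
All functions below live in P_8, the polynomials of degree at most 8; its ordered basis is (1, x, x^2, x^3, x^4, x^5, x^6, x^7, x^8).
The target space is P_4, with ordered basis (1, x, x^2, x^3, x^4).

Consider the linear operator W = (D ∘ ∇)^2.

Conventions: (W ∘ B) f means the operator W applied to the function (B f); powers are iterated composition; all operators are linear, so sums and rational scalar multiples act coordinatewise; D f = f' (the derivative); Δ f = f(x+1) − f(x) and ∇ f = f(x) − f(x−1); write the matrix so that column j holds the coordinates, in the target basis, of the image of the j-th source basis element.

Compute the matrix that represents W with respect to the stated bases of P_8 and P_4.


image of 1: 0
image of x: 0
image of x^2: 0
image of x^3: 0
image of x^4: 24
image of x^5: 120x - 120
image of x^6: 360x^2 - 720x + 420
image of x^7: 840x^3 - 2520x^2 + 2940x - 1260
image of x^8: 1680x^4 - 6720x^3 + 11760x^2 - 10080x + 3472
each image's coordinates form column j of the matrix

the matrix is [[0, 0, 0, 0, 24, -120, 420, -1260, 3472]; [0, 0, 0, 0, 0, 120, -720, 2940, -10080]; [0, 0, 0, 0, 0, 0, 360, -2520, 11760]; [0, 0, 0, 0, 0, 0, 0, 840, -6720]; [0, 0, 0, 0, 0, 0, 0, 0, 1680]] (rows listed top to bottom)


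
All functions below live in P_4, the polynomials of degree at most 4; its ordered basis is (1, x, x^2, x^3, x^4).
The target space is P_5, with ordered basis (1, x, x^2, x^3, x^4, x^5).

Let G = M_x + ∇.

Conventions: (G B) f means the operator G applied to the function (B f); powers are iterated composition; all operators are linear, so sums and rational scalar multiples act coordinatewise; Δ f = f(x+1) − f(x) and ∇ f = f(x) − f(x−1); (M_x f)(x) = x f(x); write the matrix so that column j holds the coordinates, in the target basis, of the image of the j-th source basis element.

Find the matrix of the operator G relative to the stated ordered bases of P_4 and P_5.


image of 1: x
image of x: x^2 + 1
image of x^2: x^3 + 2x - 1
image of x^3: x^4 + 3x^2 - 3x + 1
image of x^4: x^5 + 4x^3 - 6x^2 + 4x - 1
each image's coordinates form column j of the matrix

the matrix is [[0, 1, -1, 1, -1]; [1, 0, 2, -3, 4]; [0, 1, 0, 3, -6]; [0, 0, 1, 0, 4]; [0, 0, 0, 1, 0]; [0, 0, 0, 0, 1]] (rows listed top to bottom)


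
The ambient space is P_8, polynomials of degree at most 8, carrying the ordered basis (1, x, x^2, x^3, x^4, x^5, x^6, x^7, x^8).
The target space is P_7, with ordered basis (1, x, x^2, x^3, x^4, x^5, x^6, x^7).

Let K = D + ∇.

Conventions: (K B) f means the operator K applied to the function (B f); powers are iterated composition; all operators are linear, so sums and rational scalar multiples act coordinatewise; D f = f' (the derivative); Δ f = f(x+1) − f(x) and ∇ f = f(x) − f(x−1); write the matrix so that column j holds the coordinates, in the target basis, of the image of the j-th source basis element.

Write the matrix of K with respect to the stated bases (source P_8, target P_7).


image of 1: 0
image of x: 2
image of x^2: 4x - 1
image of x^3: 6x^2 - 3x + 1
image of x^4: 8x^3 - 6x^2 + 4x - 1
image of x^5: 10x^4 - 10x^3 + 10x^2 - 5x + 1
image of x^6: 12x^5 - 15x^4 + 20x^3 - 15x^2 + 6x - 1
image of x^7: 14x^6 - 21x^5 + 35x^4 - 35x^3 + 21x^2 - 7x + 1
image of x^8: 16x^7 - 28x^6 + 56x^5 - 70x^4 + 56x^3 - 28x^2 + 8x - 1
each image's coordinates form column j of the matrix

the matrix is [[0, 2, -1, 1, -1, 1, -1, 1, -1]; [0, 0, 4, -3, 4, -5, 6, -7, 8]; [0, 0, 0, 6, -6, 10, -15, 21, -28]; [0, 0, 0, 0, 8, -10, 20, -35, 56]; [0, 0, 0, 0, 0, 10, -15, 35, -70]; [0, 0, 0, 0, 0, 0, 12, -21, 56]; [0, 0, 0, 0, 0, 0, 0, 14, -28]; [0, 0, 0, 0, 0, 0, 0, 0, 16]] (rows listed top to bottom)


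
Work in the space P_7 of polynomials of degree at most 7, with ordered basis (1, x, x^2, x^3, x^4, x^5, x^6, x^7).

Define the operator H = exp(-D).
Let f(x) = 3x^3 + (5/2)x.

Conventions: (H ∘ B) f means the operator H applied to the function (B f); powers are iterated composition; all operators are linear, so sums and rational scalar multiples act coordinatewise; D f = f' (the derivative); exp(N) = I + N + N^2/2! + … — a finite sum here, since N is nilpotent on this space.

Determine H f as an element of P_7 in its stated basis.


g(x) = 3x^3 - 9x^2 + (23/2)x - 11/2

order-1 term: -9x^2 - 5/2
order-2 term: 9x
order-3 term: -3
the series for exp(-D) f terminates at order 3
exp(-D) f = 3x^3 - 9x^2 + (23/2)x - 11/2


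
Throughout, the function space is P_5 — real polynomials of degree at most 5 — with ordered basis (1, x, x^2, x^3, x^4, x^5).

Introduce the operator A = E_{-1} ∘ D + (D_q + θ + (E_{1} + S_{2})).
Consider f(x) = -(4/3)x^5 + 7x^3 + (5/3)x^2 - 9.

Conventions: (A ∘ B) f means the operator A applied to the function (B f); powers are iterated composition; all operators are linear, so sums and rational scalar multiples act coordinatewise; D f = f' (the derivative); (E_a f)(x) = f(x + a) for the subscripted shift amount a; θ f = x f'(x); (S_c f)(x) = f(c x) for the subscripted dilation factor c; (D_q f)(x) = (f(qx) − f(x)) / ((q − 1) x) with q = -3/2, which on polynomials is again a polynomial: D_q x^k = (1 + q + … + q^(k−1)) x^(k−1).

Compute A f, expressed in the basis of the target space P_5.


g(x) = -(152/3)x^5 - (215/12)x^4 + (292/3)x^3 + (151/12)x^2 + (29/6)x + 1/3

D f = -(20/3)x^4 + 21x^2 + (10/3)x
E_{-1} D f = -(20/3)x^4 + (80/3)x^3 - 19x^2 - 12x + 11
D_q f = -(55/12)x^4 + (49/4)x^2 - (5/6)x
θ f = -(20/3)x^5 + 21x^3 + (10/3)x^2
E_{1} f = -(4/3)x^5 - (20/3)x^4 - (19/3)x^3 + (28/3)x^2 + (53/3)x - 5/3
S_{2} f = -(128/3)x^5 + 56x^3 + (20/3)x^2 - 9
(E_{1} + S_{2}) f = -44x^5 - (20/3)x^4 + (149/3)x^3 + 16x^2 + (53/3)x - 32/3
(D_q + θ + (E_{1} + S_{2})) f = -(152/3)x^5 - (45/4)x^4 + (212/3)x^3 + (379/12)x^2 + (101/6)x - 32/3
(E_{-1} ∘ D + (D_q + θ + (E_{1} + S_{2}))) f = -(152/3)x^5 - (215/12)x^4 + (292/3)x^3 + (151/12)x^2 + (29/6)x + 1/3


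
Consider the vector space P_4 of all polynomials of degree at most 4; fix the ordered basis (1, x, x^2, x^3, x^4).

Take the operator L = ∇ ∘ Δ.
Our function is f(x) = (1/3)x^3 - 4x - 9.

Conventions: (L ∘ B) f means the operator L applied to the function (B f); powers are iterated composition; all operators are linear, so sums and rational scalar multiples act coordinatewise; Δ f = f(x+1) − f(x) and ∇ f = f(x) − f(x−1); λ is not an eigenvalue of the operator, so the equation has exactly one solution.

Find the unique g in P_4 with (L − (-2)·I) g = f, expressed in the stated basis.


write g with unknown coordinates in the stated basis and equate coefficients in (L − (-2)·I) g = f
solving from the highest basis element down gives g = (1/6)x^3 - (5/2)x - 9/2
check: L g = x
so L g − (-2)·g = (1/3)x^3 - 4x - 9 = f ✓

the result is g(x) = (1/6)x^3 - (5/2)x - 9/2


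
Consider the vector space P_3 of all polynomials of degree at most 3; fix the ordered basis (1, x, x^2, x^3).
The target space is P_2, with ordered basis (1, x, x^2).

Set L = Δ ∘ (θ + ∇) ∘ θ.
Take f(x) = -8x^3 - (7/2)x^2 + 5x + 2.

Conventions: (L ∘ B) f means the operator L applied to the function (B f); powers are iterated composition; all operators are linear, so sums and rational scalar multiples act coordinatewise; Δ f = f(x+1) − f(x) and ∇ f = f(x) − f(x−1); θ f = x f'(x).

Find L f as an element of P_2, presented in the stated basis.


θ f = -24x^3 - 7x^2 + 5x
θ θ f = -72x^3 - 14x^2 + 5x
∇ θ f = -72x^2 + 58x - 12
(θ + ∇) θ f = -72x^3 - 86x^2 + 63x - 12
Δ (θ + ∇) θ f = -216x^2 - 388x - 95

the result is g(x) = -216x^2 - 388x - 95


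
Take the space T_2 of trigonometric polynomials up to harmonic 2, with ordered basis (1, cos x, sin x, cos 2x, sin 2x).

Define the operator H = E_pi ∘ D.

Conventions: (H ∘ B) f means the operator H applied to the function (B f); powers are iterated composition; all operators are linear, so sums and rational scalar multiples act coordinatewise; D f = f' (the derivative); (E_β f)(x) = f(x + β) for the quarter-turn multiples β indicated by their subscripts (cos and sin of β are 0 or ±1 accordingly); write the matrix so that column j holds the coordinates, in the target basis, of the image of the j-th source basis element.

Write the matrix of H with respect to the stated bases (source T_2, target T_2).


image of 1: 0
image of cos x: sin x
image of sin x: -cos x
image of cos 2x: -2sin 2x
image of sin 2x: 2cos 2x
each image's coordinates form column j of the matrix

the matrix is [[0, 0, 0, 0, 0]; [0, 0, -1, 0, 0]; [0, 1, 0, 0, 0]; [0, 0, 0, 0, 2]; [0, 0, 0, -2, 0]] (rows listed top to bottom)


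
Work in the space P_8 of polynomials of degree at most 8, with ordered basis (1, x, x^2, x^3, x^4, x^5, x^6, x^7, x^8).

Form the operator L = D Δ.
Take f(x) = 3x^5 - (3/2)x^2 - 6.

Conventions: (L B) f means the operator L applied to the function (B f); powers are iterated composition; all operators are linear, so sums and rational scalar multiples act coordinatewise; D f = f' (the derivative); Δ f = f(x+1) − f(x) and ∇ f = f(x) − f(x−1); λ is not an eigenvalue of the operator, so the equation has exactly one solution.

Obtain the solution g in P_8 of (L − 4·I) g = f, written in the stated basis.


write g with unknown coordinates in the stated basis and equate coefficients in (L − 4·I) g = f
solving from the highest basis element down gives g = -(3/4)x^5 - (15/4)x^3 - (21/4)x^2 - (75/8)x - 39/8
check: L g = -15x^3 - (45/2)x^2 - (75/2)x - 51/2
so L g − 4·g = 3x^5 - (3/2)x^2 - 6 = f ✓

the result is g(x) = -(3/4)x^5 - (15/4)x^3 - (21/4)x^2 - (75/8)x - 39/8


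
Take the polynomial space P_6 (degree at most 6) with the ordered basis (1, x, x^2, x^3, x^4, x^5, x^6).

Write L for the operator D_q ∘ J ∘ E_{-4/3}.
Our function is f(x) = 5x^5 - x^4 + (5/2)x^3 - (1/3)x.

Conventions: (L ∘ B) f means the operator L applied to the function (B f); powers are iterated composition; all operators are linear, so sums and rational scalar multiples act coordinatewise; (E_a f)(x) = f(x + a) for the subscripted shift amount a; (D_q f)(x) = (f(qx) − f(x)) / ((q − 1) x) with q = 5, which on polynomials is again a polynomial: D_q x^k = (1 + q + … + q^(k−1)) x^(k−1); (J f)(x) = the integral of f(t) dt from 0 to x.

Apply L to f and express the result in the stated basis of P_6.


E_{-4/3} f = 5x^5 - (103/3)x^4 + (1741/18)x^3 - (3758/27)x^2 + (8221/81)x - 7220/243
J E_{-4/3} f = (5/6)x^6 - (103/15)x^5 + (1741/72)x^4 - (3758/81)x^3 + (8221/162)x^2 - (7220/243)x
D_q J E_{-4/3} f = 3255x^5 - (80443/15)x^4 + (22633/6)x^3 - (116498/81)x^2 + (8221/27)x - 7220/243

g(x) = 3255x^5 - (80443/15)x^4 + (22633/6)x^3 - (116498/81)x^2 + (8221/27)x - 7220/243


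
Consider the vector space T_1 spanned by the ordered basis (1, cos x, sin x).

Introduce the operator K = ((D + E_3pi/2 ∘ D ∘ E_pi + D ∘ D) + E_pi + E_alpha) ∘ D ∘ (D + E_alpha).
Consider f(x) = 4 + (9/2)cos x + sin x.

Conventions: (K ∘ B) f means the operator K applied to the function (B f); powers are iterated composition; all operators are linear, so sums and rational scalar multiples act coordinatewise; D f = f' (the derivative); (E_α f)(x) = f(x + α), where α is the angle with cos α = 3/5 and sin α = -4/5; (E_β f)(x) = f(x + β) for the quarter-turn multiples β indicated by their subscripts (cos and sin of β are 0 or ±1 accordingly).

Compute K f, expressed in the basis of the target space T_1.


g(x) = (7/50)cos x + (351/50)sin x

D f = cos x - (9/2)sin x
E_alpha f = 4 + (19/10)cos x + (21/5)sin x
(D + E_alpha) f = 4 + (29/10)cos x - (3/10)sin x
D (D + E_alpha) f = -(3/10)cos x - (29/10)sin x
D D (D + E_alpha) f = -(29/10)cos x + (3/10)sin x
E_pi D (D + E_alpha) f = (3/10)cos x + (29/10)sin x
D E_pi D (D + E_alpha) f = (29/10)cos x - (3/10)sin x
E_3pi/2 D E_pi D (D + E_alpha) f = (3/10)cos x + (29/10)sin x
D D (D + E_alpha) f = -(29/10)cos x + (3/10)sin x
D D D (D + E_alpha) f = (3/10)cos x + (29/10)sin x
(D + E_3pi/2 ∘ D ∘ E_pi + D ∘ D) D (D + E_alpha) f = -(23/10)cos x + (61/10)sin x
E_pi D (D + E_alpha) f = (3/10)cos x + (29/10)sin x
E_alpha D (D + E_alpha) f = (107/50)cos x - (99/50)sin x
((D + E_3pi/2 ∘ D ∘ E_pi + D ∘ D) + E_pi + E_alpha) D (D + E_alpha) f = (7/50)cos x + (351/50)sin x


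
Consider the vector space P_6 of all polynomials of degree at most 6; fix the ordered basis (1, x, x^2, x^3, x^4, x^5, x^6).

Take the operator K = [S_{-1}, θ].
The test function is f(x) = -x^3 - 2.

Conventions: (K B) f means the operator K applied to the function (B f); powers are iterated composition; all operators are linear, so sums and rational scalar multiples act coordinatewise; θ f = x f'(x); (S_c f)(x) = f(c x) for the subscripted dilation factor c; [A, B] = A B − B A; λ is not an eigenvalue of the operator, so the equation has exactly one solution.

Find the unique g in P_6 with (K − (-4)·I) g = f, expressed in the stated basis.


write g with unknown coordinates in the stated basis and equate coefficients in (K − (-4)·I) g = f
solving from the highest basis element down gives g = -(1/4)x^3 - 1/2
check: K g = 0
so K g − (-4)·g = -x^3 - 2 = f ✓

the image equals g(x) = -(1/4)x^3 - 1/2


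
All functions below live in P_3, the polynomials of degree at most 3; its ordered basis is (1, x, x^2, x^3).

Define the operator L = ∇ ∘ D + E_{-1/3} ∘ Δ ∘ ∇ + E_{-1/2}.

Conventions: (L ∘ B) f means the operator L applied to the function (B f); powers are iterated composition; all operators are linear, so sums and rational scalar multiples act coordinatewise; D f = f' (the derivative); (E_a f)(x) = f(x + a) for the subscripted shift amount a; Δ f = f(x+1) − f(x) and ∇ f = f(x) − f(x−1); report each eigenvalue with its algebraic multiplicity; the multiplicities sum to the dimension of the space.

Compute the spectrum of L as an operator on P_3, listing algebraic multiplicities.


λ = 1 (multiplicity 4)

image of 1: 1
image of x: x - 1/2
image of x^2: x^2 - x + 17/4
image of x^3: x^3 - (3/2)x^2 + (51/4)x - 41/8
the matrix is upper triangular; its diagonal is (1, 1, 1, 1)
for a triangular matrix the eigenvalues are the diagonal entries, with algebraic multiplicity their repetition count


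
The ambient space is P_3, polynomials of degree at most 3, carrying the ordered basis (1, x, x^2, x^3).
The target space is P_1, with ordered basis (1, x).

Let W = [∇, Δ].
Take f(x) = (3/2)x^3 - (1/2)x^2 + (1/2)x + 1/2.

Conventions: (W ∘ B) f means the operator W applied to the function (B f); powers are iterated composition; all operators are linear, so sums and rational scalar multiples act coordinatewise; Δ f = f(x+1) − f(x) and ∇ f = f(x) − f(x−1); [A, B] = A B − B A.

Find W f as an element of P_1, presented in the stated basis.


Δ f = (9/2)x^2 + (7/2)x + 3/2
∇ Δ f = 9x - 1
∇ f = (9/2)x^2 - (11/2)x + 5/2
Δ ∇ f = 9x - 1
[∇, Δ] f = 0

g(x) = 0


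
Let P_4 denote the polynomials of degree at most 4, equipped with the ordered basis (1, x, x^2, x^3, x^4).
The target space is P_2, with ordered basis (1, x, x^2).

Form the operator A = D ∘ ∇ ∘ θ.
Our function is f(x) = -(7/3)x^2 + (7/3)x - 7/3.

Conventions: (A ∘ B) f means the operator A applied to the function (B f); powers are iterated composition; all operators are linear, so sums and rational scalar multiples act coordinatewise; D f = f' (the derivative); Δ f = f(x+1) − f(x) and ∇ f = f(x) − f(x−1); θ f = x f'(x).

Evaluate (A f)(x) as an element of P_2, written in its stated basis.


θ f = -(14/3)x^2 + (7/3)x
∇ θ f = -(28/3)x + 7
D ∇ θ f = -28/3

g(x) = -28/3


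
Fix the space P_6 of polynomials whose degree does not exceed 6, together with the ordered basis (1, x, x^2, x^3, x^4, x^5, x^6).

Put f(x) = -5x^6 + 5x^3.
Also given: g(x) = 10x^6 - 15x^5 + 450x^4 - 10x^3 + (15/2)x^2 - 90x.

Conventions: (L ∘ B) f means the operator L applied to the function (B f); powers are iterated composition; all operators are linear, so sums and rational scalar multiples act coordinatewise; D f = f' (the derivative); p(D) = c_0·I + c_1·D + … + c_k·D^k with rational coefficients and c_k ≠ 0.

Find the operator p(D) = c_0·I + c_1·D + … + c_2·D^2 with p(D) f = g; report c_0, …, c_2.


D^0 f = -5x^6 + 5x^3
D^1 f = -30x^5 + 15x^2
D^2 f = -150x^4 + 30x
matching coefficients of g against c_0 f + c_1 Df + … from the top degree down determines the c_i
solution: c_0 = -2, c_1 = 1/2, c_2 = -3

p(D) = -2·I + (1/2)·D − 3·D^2, i.e. c_0 = -2, c_1 = 1/2, c_2 = -3


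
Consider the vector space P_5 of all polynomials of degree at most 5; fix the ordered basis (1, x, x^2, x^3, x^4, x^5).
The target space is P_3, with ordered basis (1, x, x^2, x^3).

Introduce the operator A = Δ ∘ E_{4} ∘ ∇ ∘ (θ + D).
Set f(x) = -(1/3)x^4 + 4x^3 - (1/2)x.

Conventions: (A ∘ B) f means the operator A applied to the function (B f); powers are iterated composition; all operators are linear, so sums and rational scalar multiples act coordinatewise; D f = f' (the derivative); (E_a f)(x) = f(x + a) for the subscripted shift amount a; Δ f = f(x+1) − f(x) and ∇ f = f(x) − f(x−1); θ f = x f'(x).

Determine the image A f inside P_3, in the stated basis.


θ f = -(4/3)x^4 + 12x^3 - (1/2)x
D f = -(4/3)x^3 + 12x^2 - 1/2
(θ + D) f = -(4/3)x^4 + (32/3)x^3 + 12x^2 - (1/2)x - 1/2
∇ (θ + D) f = -(16/3)x^3 + 40x^2 - (40/3)x - 1/2
E_{4} ∇ (θ + D) f = -(16/3)x^3 - 24x^2 + (152/3)x + 1469/6
Δ E_{4} ∇ (θ + D) f = -16x^2 - 64x + 64/3

g(x) = -16x^2 - 64x + 64/3


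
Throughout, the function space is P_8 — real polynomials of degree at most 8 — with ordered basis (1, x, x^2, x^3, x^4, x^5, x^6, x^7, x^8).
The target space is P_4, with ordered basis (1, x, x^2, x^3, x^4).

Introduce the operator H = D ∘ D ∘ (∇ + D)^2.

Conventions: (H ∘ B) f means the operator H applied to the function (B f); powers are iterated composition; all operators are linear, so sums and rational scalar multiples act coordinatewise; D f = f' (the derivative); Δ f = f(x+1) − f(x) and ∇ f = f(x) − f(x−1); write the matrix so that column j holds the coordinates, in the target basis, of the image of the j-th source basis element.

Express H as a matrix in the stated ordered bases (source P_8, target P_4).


the matrix is [[0, 0, 0, 0, 96, -240, 660, -1680, 4144]; [0, 0, 0, 0, 0, 480, -1440, 4620, -13440]; [0, 0, 0, 0, 0, 0, 1440, -5040, 18480]; [0, 0, 0, 0, 0, 0, 0, 3360, -13440]; [0, 0, 0, 0, 0, 0, 0, 0, 6720]] (rows listed top to bottom)

image of 1: 0
image of x: 0
image of x^2: 0
image of x^3: 0
image of x^4: 96
image of x^5: 480x - 240
image of x^6: 1440x^2 - 1440x + 660
image of x^7: 3360x^3 - 5040x^2 + 4620x - 1680
image of x^8: 6720x^4 - 13440x^3 + 18480x^2 - 13440x + 4144
each image's coordinates form column j of the matrix


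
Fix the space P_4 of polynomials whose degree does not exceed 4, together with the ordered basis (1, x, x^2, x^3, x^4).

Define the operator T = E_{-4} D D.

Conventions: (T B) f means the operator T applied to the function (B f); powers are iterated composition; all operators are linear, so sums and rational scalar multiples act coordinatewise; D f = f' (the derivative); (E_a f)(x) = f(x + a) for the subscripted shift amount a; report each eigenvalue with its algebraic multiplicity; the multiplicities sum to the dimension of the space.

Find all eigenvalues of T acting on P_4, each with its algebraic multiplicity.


λ = 0 (multiplicity 5)

image of 1: 0
image of x: 0
image of x^2: 2
image of x^3: 6x - 24
image of x^4: 12x^2 - 96x + 192
the matrix is upper triangular; its diagonal is (0, 0, 0, 0, 0)
for a triangular matrix the eigenvalues are the diagonal entries, with algebraic multiplicity their repetition count


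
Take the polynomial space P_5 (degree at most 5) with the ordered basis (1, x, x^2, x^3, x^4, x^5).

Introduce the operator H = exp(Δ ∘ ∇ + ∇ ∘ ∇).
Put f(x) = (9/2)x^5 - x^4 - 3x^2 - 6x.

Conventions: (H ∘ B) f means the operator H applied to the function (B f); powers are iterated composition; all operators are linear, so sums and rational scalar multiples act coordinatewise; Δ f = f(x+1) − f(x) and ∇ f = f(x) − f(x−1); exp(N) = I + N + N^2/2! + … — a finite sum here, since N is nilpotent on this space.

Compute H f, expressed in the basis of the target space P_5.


g(x) = (9/2)x^5 - x^4 + 180x^3 - 297x^2 + 1458x - 1291

order-1 term: 180x^3 - 294x^2 + 384x - 163
order-2 term: 1080x - 1128
the series for exp(Δ ∘ ∇ + ∇ ∘ ∇) f terminates at order 2
exp(Δ ∘ ∇ + ∇ ∘ ∇) f = (9/2)x^5 - x^4 + 180x^3 - 297x^2 + 1458x - 1291


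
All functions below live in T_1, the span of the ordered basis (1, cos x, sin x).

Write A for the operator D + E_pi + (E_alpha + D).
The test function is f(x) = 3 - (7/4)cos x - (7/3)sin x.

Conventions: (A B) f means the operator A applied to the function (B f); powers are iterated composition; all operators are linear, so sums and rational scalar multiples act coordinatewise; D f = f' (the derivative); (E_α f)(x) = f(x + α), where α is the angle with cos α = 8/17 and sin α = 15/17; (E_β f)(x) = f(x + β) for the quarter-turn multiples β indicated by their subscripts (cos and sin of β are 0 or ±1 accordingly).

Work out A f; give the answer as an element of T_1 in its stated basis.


D f = -(7/3)cos x + (7/4)sin x
E_pi f = 3 + (7/4)cos x + (7/3)sin x
E_alpha f = 3 - (49/17)cos x + (91/204)sin x
D f = -(7/3)cos x + (7/4)sin x
(E_alpha + D) f = 3 - (266/51)cos x + (112/51)sin x
(D + E_pi + (E_alpha + D)) f = 6 - (1183/204)cos x + (427/68)sin x

the image equals g(x) = 6 - (1183/204)cos x + (427/68)sin x


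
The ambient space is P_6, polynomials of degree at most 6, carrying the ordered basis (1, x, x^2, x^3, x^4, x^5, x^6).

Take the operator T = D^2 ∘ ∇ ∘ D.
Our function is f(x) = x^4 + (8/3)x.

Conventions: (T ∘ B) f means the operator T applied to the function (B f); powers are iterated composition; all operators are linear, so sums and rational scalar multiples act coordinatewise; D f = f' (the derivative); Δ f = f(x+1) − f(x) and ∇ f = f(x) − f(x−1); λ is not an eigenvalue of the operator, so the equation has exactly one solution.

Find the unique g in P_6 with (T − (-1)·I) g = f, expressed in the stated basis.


write g with unknown coordinates in the stated basis and equate coefficients in (T − (-1)·I) g = f
solving from the highest basis element down gives g = x^4 + (8/3)x - 24
check: T g = 24
so T g − (-1)·g = x^4 + (8/3)x = f ✓

the result is g(x) = x^4 + (8/3)x - 24


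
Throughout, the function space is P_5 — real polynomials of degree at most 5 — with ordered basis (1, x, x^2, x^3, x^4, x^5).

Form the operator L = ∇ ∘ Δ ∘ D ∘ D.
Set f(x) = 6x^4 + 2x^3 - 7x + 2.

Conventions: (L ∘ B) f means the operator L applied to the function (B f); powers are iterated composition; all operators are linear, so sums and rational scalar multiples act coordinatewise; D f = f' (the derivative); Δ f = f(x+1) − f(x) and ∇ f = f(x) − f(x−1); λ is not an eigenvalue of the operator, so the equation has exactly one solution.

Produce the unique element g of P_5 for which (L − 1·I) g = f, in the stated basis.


write g with unknown coordinates in the stated basis and equate coefficients in (L − 1·I) g = f
solving from the highest basis element down gives g = -6x^4 - 2x^3 + 7x - 146
check: L g = -144
so L g − 1·g = 6x^4 + 2x^3 - 7x + 2 = f ✓

the result is g(x) = -6x^4 - 2x^3 + 7x - 146


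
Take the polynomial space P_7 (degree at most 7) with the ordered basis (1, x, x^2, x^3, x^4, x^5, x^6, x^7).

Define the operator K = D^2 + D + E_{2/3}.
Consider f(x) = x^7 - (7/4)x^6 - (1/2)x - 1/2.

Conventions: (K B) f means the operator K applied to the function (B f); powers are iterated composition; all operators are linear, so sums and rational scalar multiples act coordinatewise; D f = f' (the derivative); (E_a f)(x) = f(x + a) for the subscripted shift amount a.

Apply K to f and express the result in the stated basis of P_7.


D f = 7x^6 - (21/2)x^5 - 1/2
D D f = 42x^5 - (105/2)x^4
D f = 7x^6 - (21/2)x^5 - 1/2
E_{2/3} f = x^7 + (35/12)x^6 + (7/3)x^5 - (35/27)x^4 - (280/81)x^3 - (196/81)x^2 - (1849/1458)x - 4061/4374
(D^2 + D + E_{2/3}) f = x^7 + (119/12)x^6 + (203/6)x^5 - (2905/54)x^4 - (280/81)x^3 - (196/81)x^2 - (1849/1458)x - 3124/2187

the result is g(x) = x^7 + (119/12)x^6 + (203/6)x^5 - (2905/54)x^4 - (280/81)x^3 - (196/81)x^2 - (1849/1458)x - 3124/2187


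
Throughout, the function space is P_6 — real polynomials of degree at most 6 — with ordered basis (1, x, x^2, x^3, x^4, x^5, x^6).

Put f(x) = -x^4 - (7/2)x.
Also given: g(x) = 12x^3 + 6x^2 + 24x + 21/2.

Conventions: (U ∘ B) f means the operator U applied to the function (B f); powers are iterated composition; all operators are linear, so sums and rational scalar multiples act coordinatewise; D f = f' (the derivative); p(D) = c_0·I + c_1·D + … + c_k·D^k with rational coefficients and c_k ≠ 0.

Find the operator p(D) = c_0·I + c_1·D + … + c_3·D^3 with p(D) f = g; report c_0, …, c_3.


p(D) = -3·D − (1/2)·D^2 − D^3, i.e. c_0 = 0, c_1 = -3, c_2 = -1/2, c_3 = -1

D^0 f = -x^4 - (7/2)x
D^1 f = -4x^3 - 7/2
D^2 f = -12x^2
D^3 f = -24x
matching coefficients of g against c_0 f + c_1 Df + … from the top degree down determines the c_i
solution: c_0 = 0, c_1 = -3, c_2 = -1/2, c_3 = -1


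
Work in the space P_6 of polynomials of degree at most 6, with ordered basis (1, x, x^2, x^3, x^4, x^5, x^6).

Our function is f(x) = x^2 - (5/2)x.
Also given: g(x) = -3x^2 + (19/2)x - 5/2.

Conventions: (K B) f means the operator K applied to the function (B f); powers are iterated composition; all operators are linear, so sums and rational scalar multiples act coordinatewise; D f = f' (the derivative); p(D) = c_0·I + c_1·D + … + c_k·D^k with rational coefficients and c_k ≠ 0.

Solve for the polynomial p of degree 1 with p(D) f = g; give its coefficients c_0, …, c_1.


c_0 = -3, c_1 = 1

D^0 f = x^2 - (5/2)x
D^1 f = 2x - 5/2
matching coefficients of g against c_0 f + c_1 Df + … from the top degree down determines the c_i
solution: c_0 = -3, c_1 = 1


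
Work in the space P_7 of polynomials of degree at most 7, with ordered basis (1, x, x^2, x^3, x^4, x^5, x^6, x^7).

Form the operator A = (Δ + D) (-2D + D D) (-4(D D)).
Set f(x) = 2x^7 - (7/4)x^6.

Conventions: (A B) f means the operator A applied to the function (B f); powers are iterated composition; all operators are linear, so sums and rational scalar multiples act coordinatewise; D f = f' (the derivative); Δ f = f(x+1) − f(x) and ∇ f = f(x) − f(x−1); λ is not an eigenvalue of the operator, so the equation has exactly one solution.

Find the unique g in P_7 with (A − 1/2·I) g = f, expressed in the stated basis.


write g with unknown coordinates in the stated basis and equate coefficients in (A − 1/2·I) g = f
solving from the highest basis element down gives g = -4x^7 + (7/2)x^6 - 107520x^3 + 120960x^2 + 6720x + 10080
check: A g = -53760x^3 + 60480x^2 + 3360x + 5040
so A g − 1/2·g = 2x^7 - (7/4)x^6 = f ✓

the result is g(x) = -4x^7 + (7/2)x^6 - 107520x^3 + 120960x^2 + 6720x + 10080


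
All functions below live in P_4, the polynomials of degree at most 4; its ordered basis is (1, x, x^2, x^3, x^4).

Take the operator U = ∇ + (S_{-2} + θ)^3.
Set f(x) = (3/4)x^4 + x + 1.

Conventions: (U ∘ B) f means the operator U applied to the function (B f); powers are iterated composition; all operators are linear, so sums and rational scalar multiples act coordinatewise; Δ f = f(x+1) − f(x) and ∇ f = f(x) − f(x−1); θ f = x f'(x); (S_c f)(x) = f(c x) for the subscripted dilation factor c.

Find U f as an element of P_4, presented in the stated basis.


∇ f = 3x^3 - (9/2)x^2 + 3x + 1/4
S_{-2} f = 12x^4 - 2x + 1
θ f = 3x^4 + x
(S_{-2} + θ) f = 15x^4 - x + 1
S_{-2} (S_{-2} + θ) f = 240x^4 + 2x + 1
θ (S_{-2} + θ) f = 60x^4 - x
(S_{-2} + θ) (S_{-2} + θ) f = 300x^4 + x + 1
S_{-2} (S_{-2} + θ) (S_{-2} + θ) f = 4800x^4 - 2x + 1
θ (S_{-2} + θ) (S_{-2} + θ) f = 1200x^4 + x
(S_{-2} + θ) (S_{-2} + θ) (S_{-2} + θ) f = 6000x^4 - x + 1
(∇ + (S_{-2} + θ)^3) f = 6000x^4 + 3x^3 - (9/2)x^2 + 2x + 5/4

g(x) = 6000x^4 + 3x^3 - (9/2)x^2 + 2x + 5/4


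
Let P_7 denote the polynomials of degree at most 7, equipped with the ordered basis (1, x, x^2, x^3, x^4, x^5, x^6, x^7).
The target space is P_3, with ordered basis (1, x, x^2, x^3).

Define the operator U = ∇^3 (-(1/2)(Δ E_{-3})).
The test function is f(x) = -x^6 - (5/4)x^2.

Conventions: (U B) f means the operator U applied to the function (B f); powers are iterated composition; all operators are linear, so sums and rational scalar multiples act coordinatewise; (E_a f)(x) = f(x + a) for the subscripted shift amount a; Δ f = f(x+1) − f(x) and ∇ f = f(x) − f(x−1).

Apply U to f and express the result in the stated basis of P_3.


the result is g(x) = 180x^2 - 1440x + 2940

E_{-3} f = -x^6 + 18x^5 - 135x^4 + 540x^3 - (4865/4)x^2 + (2931/2)x - 2961/4
Δ E_{-3} f = -6x^5 + 75x^4 - 380x^3 + 975x^2 - (2537/2)x + 2685/4
(-(1/2)(Δ E_{-3})) f = 3x^5 - (75/2)x^4 + 190x^3 - (975/2)x^2 + (2537/4)x - 2685/8
∇ (-(1/2)(Δ E_{-3})) f = 15x^4 - 180x^3 + 825x^2 - 1710x + 5409/4
∇ ∇ (-(1/2)(Δ E_{-3})) f = 60x^3 - 630x^2 + 2250x - 2730
∇ ∇ ∇ (-(1/2)(Δ E_{-3})) f = 180x^2 - 1440x + 2940


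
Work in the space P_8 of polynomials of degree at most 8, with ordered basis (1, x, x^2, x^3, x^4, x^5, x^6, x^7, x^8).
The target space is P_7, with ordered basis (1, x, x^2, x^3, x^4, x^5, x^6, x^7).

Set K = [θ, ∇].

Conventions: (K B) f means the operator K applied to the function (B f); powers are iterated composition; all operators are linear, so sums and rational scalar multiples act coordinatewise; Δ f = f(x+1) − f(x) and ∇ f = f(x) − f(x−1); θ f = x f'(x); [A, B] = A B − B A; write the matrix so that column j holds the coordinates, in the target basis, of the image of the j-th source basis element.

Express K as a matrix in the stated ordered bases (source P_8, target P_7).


the matrix is [[0, -1, 2, -3, 4, -5, 6, -7, 8]; [0, 0, -2, 6, -12, 20, -30, 42, -56]; [0, 0, 0, -3, 12, -30, 60, -105, 168]; [0, 0, 0, 0, -4, 20, -60, 140, -280]; [0, 0, 0, 0, 0, -5, 30, -105, 280]; [0, 0, 0, 0, 0, 0, -6, 42, -168]; [0, 0, 0, 0, 0, 0, 0, -7, 56]; [0, 0, 0, 0, 0, 0, 0, 0, -8]] (rows listed top to bottom)

image of 1: 0
image of x: -1
image of x^2: -2x + 2
image of x^3: -3x^2 + 6x - 3
image of x^4: -4x^3 + 12x^2 - 12x + 4
image of x^5: -5x^4 + 20x^3 - 30x^2 + 20x - 5
image of x^6: -6x^5 + 30x^4 - 60x^3 + 60x^2 - 30x + 6
image of x^7: -7x^6 + 42x^5 - 105x^4 + 140x^3 - 105x^2 + 42x - 7
image of x^8: -8x^7 + 56x^6 - 168x^5 + 280x^4 - 280x^3 + 168x^2 - 56x + 8
each image's coordinates form column j of the matrix


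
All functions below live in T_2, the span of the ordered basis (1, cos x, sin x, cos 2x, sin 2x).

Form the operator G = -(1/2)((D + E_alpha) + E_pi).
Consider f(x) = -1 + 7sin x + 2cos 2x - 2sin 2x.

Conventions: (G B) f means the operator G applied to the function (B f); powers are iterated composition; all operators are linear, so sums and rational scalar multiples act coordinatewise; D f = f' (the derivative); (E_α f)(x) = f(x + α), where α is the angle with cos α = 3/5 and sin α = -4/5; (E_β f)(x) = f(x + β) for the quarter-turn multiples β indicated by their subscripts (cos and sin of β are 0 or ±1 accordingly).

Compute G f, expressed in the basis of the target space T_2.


D f = 7cos x - 4cos 2x - 4sin 2x
E_alpha f = -1 - (28/5)cos x + (21/5)sin x + (34/25)cos 2x + (62/25)sin 2x
(D + E_alpha) f = -1 + (7/5)cos x + (21/5)sin x - (66/25)cos 2x - (38/25)sin 2x
E_pi f = -1 - 7sin x + 2cos 2x - 2sin 2x
((D + E_alpha) + E_pi) f = -2 + (7/5)cos x - (14/5)sin x - (16/25)cos 2x - (88/25)sin 2x
(-(1/2)((D + E_alpha) + E_pi)) f = 1 - (7/10)cos x + (7/5)sin x + (8/25)cos 2x + (44/25)sin 2x

the image equals g(x) = 1 - (7/10)cos x + (7/5)sin x + (8/25)cos 2x + (44/25)sin 2x


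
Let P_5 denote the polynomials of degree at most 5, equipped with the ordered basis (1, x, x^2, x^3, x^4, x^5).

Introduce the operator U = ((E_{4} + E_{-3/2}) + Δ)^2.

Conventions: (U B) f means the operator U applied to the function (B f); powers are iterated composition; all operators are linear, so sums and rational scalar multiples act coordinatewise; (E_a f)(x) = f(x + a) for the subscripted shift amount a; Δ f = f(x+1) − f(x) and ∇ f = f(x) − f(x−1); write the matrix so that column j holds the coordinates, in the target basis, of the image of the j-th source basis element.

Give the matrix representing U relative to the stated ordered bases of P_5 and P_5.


the matrix is [[4, 14, 203/2, 2603/4, 39977/8, 591479/16]; [0, 4, 28, 609/2, 2603, 199885/8]; [0, 0, 4, 42, 609, 13015/2]; [0, 0, 0, 4, 56, 1015]; [0, 0, 0, 0, 4, 70]; [0, 0, 0, 0, 0, 4]] (rows listed top to bottom)

image of 1: 4
image of x: 4x + 14
image of x^2: 4x^2 + 28x + 203/2
image of x^3: 4x^3 + 42x^2 + (609/2)x + 2603/4
image of x^4: 4x^4 + 56x^3 + 609x^2 + 2603x + 39977/8
image of x^5: 4x^5 + 70x^4 + 1015x^3 + (13015/2)x^2 + (199885/8)x + 591479/16
each image's coordinates form column j of the matrix


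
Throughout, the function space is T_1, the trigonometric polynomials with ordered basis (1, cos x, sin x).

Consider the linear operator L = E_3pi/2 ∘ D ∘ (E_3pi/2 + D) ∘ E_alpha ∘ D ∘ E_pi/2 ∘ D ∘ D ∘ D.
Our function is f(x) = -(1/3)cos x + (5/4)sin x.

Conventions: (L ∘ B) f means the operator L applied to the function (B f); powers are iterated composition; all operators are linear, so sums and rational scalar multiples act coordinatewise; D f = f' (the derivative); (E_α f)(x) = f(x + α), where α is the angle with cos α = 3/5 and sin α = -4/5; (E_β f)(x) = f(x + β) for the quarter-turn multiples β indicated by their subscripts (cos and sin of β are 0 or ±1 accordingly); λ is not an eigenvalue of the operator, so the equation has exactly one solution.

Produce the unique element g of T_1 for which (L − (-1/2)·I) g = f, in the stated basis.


write g with unknown coordinates in the stated basis and equate coefficients in (L − (-1/2)·I) g = f
solving from the highest basis element down gives g = -(2/3)cos x + (5/2)sin x
check: L g = 0
so L g − (-1/2)·g = -(1/3)cos x + (5/4)sin x = f ✓

the image equals g(x) = -(2/3)cos x + (5/2)sin x
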